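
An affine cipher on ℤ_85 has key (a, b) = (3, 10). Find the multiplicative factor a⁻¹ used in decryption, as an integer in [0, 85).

Extended Euclidean algorithm:
85 = 28*3 + 1
3 = 3*1 + 0
gcd = 1, so the inverse exists. Back-substitute:
1 = 85 − 28·3
So 3·(-28) ≡ 1 (mod 85), and -28 ≡ 57 (mod 85).

57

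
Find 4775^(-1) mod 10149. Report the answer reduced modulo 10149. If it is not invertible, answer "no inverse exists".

7760

Extended Euclidean algorithm:
10149 = 2×4775 + 599
4775 = 7×599 + 582
599 = 1×582 + 17
582 = 34×17 + 4
17 = 4×4 + 1
4 = 4×1 + 0
gcd = 1, so the inverse exists. Back-substitute:
1 = 17 − 4·4
1 = −4·582 + 137·17
1 = 137·599 − 141·582
1 = −141·4775 + 1124·599
1 = 1124·10149 − 2389·4775
So 4775·(-2389) ≡ 1 (mod 10149), and -2389 ≡ 7760 (mod 10149).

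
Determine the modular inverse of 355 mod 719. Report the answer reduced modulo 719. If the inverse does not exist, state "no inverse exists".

559

Apply the Euclidean algorithm to 719 and 355:
719 = 2*355 + 9
355 = 39*9 + 4
9 = 2*4 + 1
4 = 4*1 + 0
Since gcd(355, 719) = 1, back-substitute to write 1 as a combination:
1 = 9 − 2·4
1 = −2·355 + 79·9
1 = 79·719 − 160·355
Thus 355·(-160) ≡ 1 (mod 719); reducing, -160 mod 719 = 559.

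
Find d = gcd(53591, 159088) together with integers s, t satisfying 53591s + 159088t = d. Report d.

Apply Euclid's algorithm to 159088 and 53591:
159088 = 2×53591 + 51906
53591 = 1×51906 + 1685
51906 = 30×1685 + 1356
1685 = 1×1356 + 329
1356 = 4×329 + 40
329 = 8×40 + 9
40 = 4×9 + 4
9 = 2×4 + 1
4 = 4×1 + 0
gcd(53591, 159088) = 1.
Express as a combination:
1 = 9 − 2·4
1 = −2·40 + 9·9
1 = 9·329 − 74·40
1 = −74·1356 + 305·329
1 = 305·1685 − 379·1356
1 = −379·51906 + 11675·1685
1 = 11675·53591 − 12054·51906
1 = −12054·159088 + 35783·53591
So 1 = (-12054)·159088 + (35783)·53591.

1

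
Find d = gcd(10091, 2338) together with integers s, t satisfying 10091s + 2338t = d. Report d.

1

Apply Euclid's algorithm to 10091 and 2338:
10091 = 4·2338 + 739
2338 = 3·739 + 121
739 = 6·121 + 13
121 = 9·13 + 4
13 = 3·4 + 1
4 = 4·1 + 0
gcd(10091, 2338) = 1.
Working backward:
1 = 13 − 3·4
1 = −3·121 + 28·13
1 = 28·739 − 171·121
1 = −171·2338 + 541·739
1 = 541·10091 − 2335·2338
So 1 = (541)·10091 + (-2335)·2338.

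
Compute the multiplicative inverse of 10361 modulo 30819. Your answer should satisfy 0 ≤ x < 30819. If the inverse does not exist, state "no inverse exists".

Extended Euclidean algorithm:
30819 = 2*10361 + 10097
10361 = 1*10097 + 264
10097 = 38*264 + 65
264 = 4*65 + 4
65 = 16*4 + 1
4 = 4*1 + 0
Since gcd(10361, 30819) = 1, back-substitute to write 1 as a combination:
1 = 65 − 16·4
1 = −16·264 + 65·65
1 = 65·10097 − 2486·264
1 = −2486·10361 + 2551·10097
1 = 2551·30819 − 7588·10361
Thus 10361·(-7588) ≡ 1 (mod 30819); reducing, -7588 mod 30819 = 23231.

23231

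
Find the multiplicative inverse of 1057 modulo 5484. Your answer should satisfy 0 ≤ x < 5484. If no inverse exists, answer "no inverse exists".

1681

Run Euclid on (5484, 1057):
5484 = 5·1057 + 199
1057 = 5·199 + 62
199 = 3·62 + 13
62 = 4·13 + 10
13 = 1·10 + 3
10 = 3·3 + 1
3 = 3·1 + 0
The gcd is 1. Working backward:
1 = 10 − 3·3
1 = −3·13 + 4·10
1 = 4·62 − 19·13
1 = −19·199 + 61·62
1 = 61·1057 − 324·199
1 = −324·5484 + 1681·1057
So 1057·1681 ≡ 1 (mod 5484).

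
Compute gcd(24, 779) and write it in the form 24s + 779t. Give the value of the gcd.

Apply Euclid's algorithm to 779 and 24:
779 = 32*24 + 11
24 = 2*11 + 2
11 = 5*2 + 1
2 = 2*1 + 0
gcd(24, 779) = 1.
Express as a combination:
1 = 11 − 5·2
1 = −5·24 + 11·11
1 = 11·779 − 357·24
So 1 = (11)·779 + (-357)·24.

1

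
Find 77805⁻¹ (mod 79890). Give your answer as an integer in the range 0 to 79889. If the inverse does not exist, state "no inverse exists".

no inverse exists

Euclidean algorithm on 79890, 77805:
79890 = 1·77805 + 2085
77805 = 37·2085 + 660
2085 = 3·660 + 105
660 = 6·105 + 30
105 = 3·30 + 15
30 = 2·15 + 0
gcd(77805, 79890) = 15 ≠ 1, so 77805 has no multiplicative inverse modulo 79890.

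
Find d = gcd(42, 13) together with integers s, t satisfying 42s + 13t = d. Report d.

Apply Euclid's algorithm to 42 and 13:
42 = 3*13 + 3
13 = 4*3 + 1
3 = 3*1 + 0
gcd(42, 13) = 1.
Working backward:
1 = 13 − 4·3
1 = −4·42 + 13·13
So 1 = (-4)·42 + (13)·13.

1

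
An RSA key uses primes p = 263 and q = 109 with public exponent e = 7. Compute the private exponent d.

φ(n) = (p−1)(q−1) = 262·108 = 28296.
Need d with 7·d ≡ 1 (mod 28296). Apply the extended Euclidean algorithm:
28296 = 4042·7 + 2
7 = 3·2 + 1
2 = 2·1 + 0
Back-substitute:
1 = 7 − 3·2
1 = −3·28296 + 12127·7
So 7·12127 ≡ 1 (mod 28296), hence d = 12127.

12127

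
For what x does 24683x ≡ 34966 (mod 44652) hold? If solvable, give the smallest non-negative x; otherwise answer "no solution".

1322

First find gcd(24683, 44652):
44652 = 1*24683 + 19969
24683 = 1*19969 + 4714
19969 = 4*4714 + 1113
4714 = 4*1113 + 262
1113 = 4*262 + 65
262 = 4*65 + 2
65 = 32*2 + 1
2 = 2*1 + 0
gcd = 1, so a unique solution mod 44652 exists.
Back-substitute for the Bézout coefficients:
1 = 65 − 32·2
1 = −32·262 + 129·65
1 = 129·1113 − 548·262
1 = −548·4714 + 2321·1113
1 = 2321·19969 − 9832·4714
1 = −9832·24683 + 12153·19969
1 = 12153·44652 − 21985·24683
So 24683·(-21985) ≡ 1 (mod 44652), giving 24683⁻¹ ≡ 22667.
x ≡ 24683⁻¹·34966 ≡ 22667·34966 ≡ 1322 (mod 44652).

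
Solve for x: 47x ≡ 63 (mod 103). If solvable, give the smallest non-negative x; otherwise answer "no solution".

First find gcd(47, 103):
103 = 2×47 + 9
47 = 5×9 + 2
9 = 4×2 + 1
2 = 2×1 + 0
gcd = 1, so a unique solution mod 103 exists.
Back-substitute for the Bézout coefficients:
1 = 9 − 4·2
1 = −4·47 + 21·9
1 = 21·103 − 46·47
So 47·(-46) ≡ 1 (mod 103), giving 47⁻¹ ≡ 57.
x ≡ 47⁻¹·63 ≡ 57·63 ≡ 89 (mod 103).

89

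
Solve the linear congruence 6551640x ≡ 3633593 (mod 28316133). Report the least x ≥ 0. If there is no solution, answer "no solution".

gcd(6551640, 28316133):
28316133 = 4*6551640 + 2109573
6551640 = 3*2109573 + 222921
2109573 = 9*222921 + 103284
222921 = 2*103284 + 16353
103284 = 6*16353 + 5166
16353 = 3*5166 + 855
5166 = 6*855 + 36
855 = 23*36 + 27
36 = 1*27 + 9
27 = 3*9 + 0
gcd = 9, but 9 ∤ 3633593, so the congruence has no solution.

no solution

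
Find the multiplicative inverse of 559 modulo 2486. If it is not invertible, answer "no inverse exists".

gcd(2486, 559) by repeated division:
2486 = 4×559 + 250
559 = 2×250 + 59
250 = 4×59 + 14
59 = 4×14 + 3
14 = 4×3 + 2
3 = 1×2 + 1
2 = 2×1 + 0
gcd = 1, so the inverse exists. Back-substitute:
1 = 3 − 2
1 = −14 + 5·3
1 = 5·59 − 21·14
1 = −21·250 + 89·59
1 = 89·559 − 199·250
1 = −199·2486 + 885·559
So 559·885 ≡ 1 (mod 2486).

885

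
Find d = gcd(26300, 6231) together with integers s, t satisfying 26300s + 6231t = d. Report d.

Apply Euclid's algorithm to 26300 and 6231:
26300 = 4×6231 + 1376
6231 = 4×1376 + 727
1376 = 1×727 + 649
727 = 1×649 + 78
649 = 8×78 + 25
78 = 3×25 + 3
25 = 8×3 + 1
3 = 3×1 + 0
gcd(26300, 6231) = 1.
Working backward:
1 = 25 − 8·3
1 = −8·78 + 25·25
1 = 25·649 − 208·78
1 = −208·727 + 233·649
1 = 233·1376 − 441·727
1 = −441·6231 + 1997·1376
1 = 1997·26300 − 8429·6231
So 1 = (1997)·26300 + (-8429)·6231.

1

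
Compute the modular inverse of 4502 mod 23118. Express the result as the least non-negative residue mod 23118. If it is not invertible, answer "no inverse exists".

Euclidean algorithm on 23118, 4502:
23118 = 5×4502 + 608
4502 = 7×608 + 246
608 = 2×246 + 116
246 = 2×116 + 14
116 = 8×14 + 4
14 = 3×4 + 2
4 = 2×2 + 0
gcd(4502, 23118) = 2 ≠ 1, so 4502 has no multiplicative inverse modulo 23118.

no inverse exists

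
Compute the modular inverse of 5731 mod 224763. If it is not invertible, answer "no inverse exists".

Compute gcd(5731, 224763):
224763 = 39×5731 + 1254
5731 = 4×1254 + 715
1254 = 1×715 + 539
715 = 1×539 + 176
539 = 3×176 + 11
176 = 16×11 + 0
gcd(5731, 224763) = 11 ≠ 1, so 5731 has no multiplicative inverse modulo 224763.

no inverse exists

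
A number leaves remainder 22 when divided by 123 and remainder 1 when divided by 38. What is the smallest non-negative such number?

2851

Write x = 22 + 123·k. Then 123·k ≡ 1 − 22 ≡ 17 (mod 38).
Need 123⁻¹ mod 38. Extended Euclid on (38, 9):
38 = 4*9 + 2
9 = 4*2 + 1
2 = 2*1 + 0
Back-substitute:
1 = 9 − 4·2
1 = −4·38 + 17·9
123⁻¹ ≡ 17 (mod 38), so k ≡ 17·17 ≡ 23 (mod 38).
x = 22 + 123·23 = 2851.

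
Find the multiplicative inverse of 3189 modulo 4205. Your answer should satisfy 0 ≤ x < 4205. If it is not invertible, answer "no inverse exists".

gcd(4205, 3189) by repeated division:
4205 = 1×3189 + 1016
3189 = 3×1016 + 141
1016 = 7×141 + 29
141 = 4×29 + 25
29 = 1×25 + 4
25 = 6×4 + 1
4 = 4×1 + 0
The gcd is 1. Working backward:
1 = 25 − 6·4
1 = −6·29 + 7·25
1 = 7·141 − 34·29
1 = −34·1016 + 245·141
1 = 245·3189 − 769·1016
1 = −769·4205 + 1014·3189
So 3189·1014 ≡ 1 (mod 4205).

1014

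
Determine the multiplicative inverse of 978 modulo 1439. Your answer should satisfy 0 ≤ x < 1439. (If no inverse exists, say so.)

gcd(1439, 978) by repeated division:
1439 = 1*978 + 461
978 = 2*461 + 56
461 = 8*56 + 13
56 = 4*13 + 4
13 = 3*4 + 1
4 = 4*1 + 0
gcd = 1, so the inverse exists. Back-substitute:
1 = 13 − 3·4
1 = −3·56 + 13·13
1 = 13·461 − 107·56
1 = −107·978 + 227·461
1 = 227·1439 − 334·978
So 978·(-334) ≡ 1 (mod 1439), and -334 ≡ 1105 (mod 1439).

1105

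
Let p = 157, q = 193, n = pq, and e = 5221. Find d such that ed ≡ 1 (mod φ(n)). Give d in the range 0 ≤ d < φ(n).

109

φ(n) = (p−1)(q−1) = 156·192 = 29952.
Need d with 5221·d ≡ 1 (mod 29952). Apply the extended Euclidean algorithm:
29952 = 5×5221 + 3847
5221 = 1×3847 + 1374
3847 = 2×1374 + 1099
1374 = 1×1099 + 275
1099 = 3×275 + 274
275 = 1×274 + 1
274 = 274×1 + 0
Back-substitute:
1 = 275 − 274
1 = −1099 + 4·275
1 = 4·1374 − 5·1099
1 = −5·3847 + 14·1374
1 = 14·5221 − 19·3847
1 = −19·29952 + 109·5221
So 5221·109 ≡ 1 (mod 29952), hence d = 109.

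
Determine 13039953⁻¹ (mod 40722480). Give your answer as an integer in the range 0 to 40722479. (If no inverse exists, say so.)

no inverse exists

Compute gcd(13039953, 40722480):
40722480 = 3*13039953 + 1602621
13039953 = 8*1602621 + 218985
1602621 = 7*218985 + 69726
218985 = 3*69726 + 9807
69726 = 7*9807 + 1077
9807 = 9*1077 + 114
1077 = 9*114 + 51
114 = 2*51 + 12
51 = 4*12 + 3
12 = 4*3 + 0
Since gcd = 3 > 1, 13039953 is not a unit mod 40722480.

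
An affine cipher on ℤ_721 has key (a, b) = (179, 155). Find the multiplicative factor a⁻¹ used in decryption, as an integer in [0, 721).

576

Apply the Euclidean algorithm to 721 and 179:
721 = 4×179 + 5
179 = 35×5 + 4
5 = 1×4 + 1
4 = 4×1 + 0
Since gcd(179, 721) = 1, back-substitute to write 1 as a combination:
1 = 5 − 4
1 = −179 + 36·5
1 = 36·721 − 145·179
Thus 179·(-145) ≡ 1 (mod 721); reducing, -145 mod 721 = 576.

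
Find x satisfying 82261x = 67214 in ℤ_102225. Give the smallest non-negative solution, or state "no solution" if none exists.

First find gcd(82261, 102225):
102225 = 1×82261 + 19964
82261 = 4×19964 + 2405
19964 = 8×2405 + 724
2405 = 3×724 + 233
724 = 3×233 + 25
233 = 9×25 + 8
25 = 3×8 + 1
8 = 8×1 + 0
gcd = 1, so a unique solution mod 102225 exists.
Back-substitute for the Bézout coefficients:
1 = 25 − 3·8
1 = −3·233 + 28·25
1 = 28·724 − 87·233
1 = −87·2405 + 289·724
1 = 289·19964 − 2399·2405
1 = −2399·82261 + 9885·19964
1 = 9885·102225 − 12284·82261
So 82261·(-12284) ≡ 1 (mod 102225), giving 82261⁻¹ ≡ 89941.
x ≡ 82261⁻¹·67214 ≡ 89941·67214 ≡ 14549 (mod 102225).

14549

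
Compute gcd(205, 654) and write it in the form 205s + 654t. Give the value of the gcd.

1

Apply Euclid's algorithm to 654 and 205:
654 = 3·205 + 39
205 = 5·39 + 10
39 = 3·10 + 9
10 = 1·9 + 1
9 = 9·1 + 0
gcd(205, 654) = 1.
Back-substituting:
1 = 10 − 9
1 = −39 + 4·10
1 = 4·205 − 21·39
1 = −21·654 + 67·205
So 1 = (-21)·654 + (67)·205.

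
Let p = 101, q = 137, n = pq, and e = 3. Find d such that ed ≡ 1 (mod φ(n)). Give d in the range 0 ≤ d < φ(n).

9067

φ(n) = (p−1)(q−1) = 100·136 = 13600.
Need d with 3·d ≡ 1 (mod 13600). Apply the extended Euclidean algorithm:
13600 = 4533×3 + 1
3 = 3×1 + 0
Back-substitute:
1 = 13600 − 4533·3
So 3·(-4533) ≡ 1 (mod 13600), hence d ≡ -4533 ≡ 9067 (mod 13600).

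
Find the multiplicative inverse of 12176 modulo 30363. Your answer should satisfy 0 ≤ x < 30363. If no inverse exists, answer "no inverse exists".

gcd(30363, 12176) by repeated division:
30363 = 2*12176 + 6011
12176 = 2*6011 + 154
6011 = 39*154 + 5
154 = 30*5 + 4
5 = 1*4 + 1
4 = 4*1 + 0
Since gcd(12176, 30363) = 1, back-substitute to write 1 as a combination:
1 = 5 − 4
1 = −154 + 31·5
1 = 31·6011 − 1210·154
1 = −1210·12176 + 2451·6011
1 = 2451·30363 − 6112·12176
Hence 12176⁻¹ ≡ -6112 ≡ 24251 (mod 30363).

24251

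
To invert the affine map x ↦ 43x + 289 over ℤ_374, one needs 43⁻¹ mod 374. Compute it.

87

Extended Euclidean algorithm:
374 = 8*43 + 30
43 = 1*30 + 13
30 = 2*13 + 4
13 = 3*4 + 1
4 = 4*1 + 0
gcd = 1, so the inverse exists. Back-substitute:
1 = 13 − 3·4
1 = −3·30 + 7·13
1 = 7·43 − 10·30
1 = −10·374 + 87·43
So 43·87 ≡ 1 (mod 374).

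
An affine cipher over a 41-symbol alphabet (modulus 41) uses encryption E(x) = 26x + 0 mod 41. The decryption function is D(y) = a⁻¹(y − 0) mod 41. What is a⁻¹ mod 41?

Extended Euclidean algorithm:
41 = 1×26 + 15
26 = 1×15 + 11
15 = 1×11 + 4
11 = 2×4 + 3
4 = 1×3 + 1
3 = 3×1 + 0
Since gcd(26, 41) = 1, back-substitute to write 1 as a combination:
1 = 4 − 3
1 = −11 + 3·4
1 = 3·15 − 4·11
1 = −4·26 + 7·15
1 = 7·41 − 11·26
Thus 26·(-11) ≡ 1 (mod 41); reducing, -11 mod 41 = 30.

30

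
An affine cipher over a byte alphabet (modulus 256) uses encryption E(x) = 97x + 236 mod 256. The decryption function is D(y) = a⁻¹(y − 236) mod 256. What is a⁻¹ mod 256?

Apply the Euclidean algorithm to 256 and 97:
256 = 2×97 + 62
97 = 1×62 + 35
62 = 1×35 + 27
35 = 1×27 + 8
27 = 3×8 + 3
8 = 2×3 + 2
3 = 1×2 + 1
2 = 2×1 + 0
Since gcd(97, 256) = 1, back-substitute to write 1 as a combination:
1 = 3 − 2
1 = −8 + 3·3
1 = 3·27 − 10·8
1 = −10·35 + 13·27
1 = 13·62 − 23·35
1 = −23·97 + 36·62
1 = 36·256 − 95·97
Hence 97⁻¹ ≡ -95 ≡ 161 (mod 256).

161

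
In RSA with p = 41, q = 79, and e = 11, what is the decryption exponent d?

φ(n) = (p−1)(q−1) = 40·78 = 3120.
Need d with 11·d ≡ 1 (mod 3120). Apply the extended Euclidean algorithm:
3120 = 283*11 + 7
11 = 1*7 + 4
7 = 1*4 + 3
4 = 1*3 + 1
3 = 3*1 + 0
Back-substitute:
1 = 4 − 3
1 = −7 + 2·4
1 = 2·11 − 3·7
1 = −3·3120 + 851·11
So 11·851 ≡ 1 (mod 3120), hence d = 851.

851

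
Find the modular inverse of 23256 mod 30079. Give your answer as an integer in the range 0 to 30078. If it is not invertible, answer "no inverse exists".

9055

Apply the Euclidean algorithm to 30079 and 23256:
30079 = 1*23256 + 6823
23256 = 3*6823 + 2787
6823 = 2*2787 + 1249
2787 = 2*1249 + 289
1249 = 4*289 + 93
289 = 3*93 + 10
93 = 9*10 + 3
10 = 3*3 + 1
3 = 3*1 + 0
gcd = 1, so the inverse exists. Back-substitute:
1 = 10 − 3·3
1 = −3·93 + 28·10
1 = 28·289 − 87·93
1 = −87·1249 + 376·289
1 = 376·2787 − 839·1249
1 = −839·6823 + 2054·2787
1 = 2054·23256 − 7001·6823
1 = −7001·30079 + 9055·23256
So 23256·9055 ≡ 1 (mod 30079).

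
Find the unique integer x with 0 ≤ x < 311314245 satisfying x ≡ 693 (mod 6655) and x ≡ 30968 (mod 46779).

209366993

Write x = 693 + 6655·k. Then 6655·k ≡ 30968 − 693 ≡ 30275 (mod 46779).
Need 6655⁻¹ mod 46779. Extended Euclid on (46779, 6655):
46779 = 7×6655 + 194
6655 = 34×194 + 59
194 = 3×59 + 17
59 = 3×17 + 8
17 = 2×8 + 1
8 = 8×1 + 0
Back-substitute:
1 = 17 − 2·8
1 = −2·59 + 7·17
1 = 7·194 − 23·59
1 = −23·6655 + 789·194
1 = 789·46779 − 5546·6655
6655⁻¹ ≡ 41233 (mod 46779), so k ≡ 41233·30275 ≡ 31460 (mod 46779).
x = 693 + 6655·31460 = 209366993.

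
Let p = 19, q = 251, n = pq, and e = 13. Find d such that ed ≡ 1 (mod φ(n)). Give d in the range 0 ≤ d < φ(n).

2077

φ(n) = (p−1)(q−1) = 18·250 = 4500.
Need d with 13·d ≡ 1 (mod 4500). Apply the extended Euclidean algorithm:
4500 = 346*13 + 2
13 = 6*2 + 1
2 = 2*1 + 0
Back-substitute:
1 = 13 − 6·2
1 = −6·4500 + 2077·13
So 13·2077 ≡ 1 (mod 4500), hence d = 2077.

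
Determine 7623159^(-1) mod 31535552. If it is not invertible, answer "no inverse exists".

Apply the Euclidean algorithm to 31535552 and 7623159:
31535552 = 4*7623159 + 1042916
7623159 = 7*1042916 + 322747
1042916 = 3*322747 + 74675
322747 = 4*74675 + 24047
74675 = 3*24047 + 2534
24047 = 9*2534 + 1241
2534 = 2*1241 + 52
1241 = 23*52 + 45
52 = 1*45 + 7
45 = 6*7 + 3
7 = 2*3 + 1
3 = 3*1 + 0
gcd = 1, so the inverse exists. Back-substitute:
1 = 7 − 2·3
1 = −2·45 + 13·7
1 = 13·52 − 15·45
1 = −15·1241 + 358·52
1 = 358·2534 − 731·1241
1 = −731·24047 + 6937·2534
1 = 6937·74675 − 21542·24047
1 = −21542·322747 + 93105·74675
1 = 93105·1042916 − 300857·322747
1 = −300857·7623159 + 2199104·1042916
1 = 2199104·31535552 − 9097273·7623159
So 7623159·(-9097273) ≡ 1 (mod 31535552), and -9097273 ≡ 22438279 (mod 31535552).

22438279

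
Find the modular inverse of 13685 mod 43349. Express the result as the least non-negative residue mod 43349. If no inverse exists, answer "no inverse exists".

29082

Run Euclid on (43349, 13685):
43349 = 3·13685 + 2294
13685 = 5·2294 + 2215
2294 = 1·2215 + 79
2215 = 28·79 + 3
79 = 26·3 + 1
3 = 3·1 + 0
gcd = 1, so the inverse exists. Back-substitute:
1 = 79 − 26·3
1 = −26·2215 + 729·79
1 = 729·2294 − 755·2215
1 = −755·13685 + 4504·2294
1 = 4504·43349 − 14267·13685
So 13685·(-14267) ≡ 1 (mod 43349), and -14267 ≡ 29082 (mod 43349).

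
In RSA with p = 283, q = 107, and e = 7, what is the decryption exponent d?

φ(n) = (p−1)(q−1) = 282·106 = 29892.
Need d with 7·d ≡ 1 (mod 29892). Apply the extended Euclidean algorithm:
29892 = 4270*7 + 2
7 = 3*2 + 1
2 = 2*1 + 0
Back-substitute:
1 = 7 − 3·2
1 = −3·29892 + 12811·7
So 7·12811 ≡ 1 (mod 29892), hence d = 12811.

12811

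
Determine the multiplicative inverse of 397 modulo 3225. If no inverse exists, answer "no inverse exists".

658

gcd(3225, 397) by repeated division:
3225 = 8·397 + 49
397 = 8·49 + 5
49 = 9·5 + 4
5 = 1·4 + 1
4 = 4·1 + 0
Since gcd(397, 3225) = 1, back-substitute to write 1 as a combination:
1 = 5 − 4
1 = −49 + 10·5
1 = 10·397 − 81·49
1 = −81·3225 + 658·397
So 397·658 ≡ 1 (mod 3225).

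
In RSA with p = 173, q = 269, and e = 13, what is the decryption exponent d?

φ(n) = (p−1)(q−1) = 172·268 = 46096.
Need d with 13·d ≡ 1 (mod 46096). Apply the extended Euclidean algorithm:
46096 = 3545*13 + 11
13 = 1*11 + 2
11 = 5*2 + 1
2 = 2*1 + 0
Back-substitute:
1 = 11 − 5·2
1 = −5·13 + 6·11
1 = 6·46096 − 21275·13
So 13·(-21275) ≡ 1 (mod 46096), hence d ≡ -21275 ≡ 24821 (mod 46096).

24821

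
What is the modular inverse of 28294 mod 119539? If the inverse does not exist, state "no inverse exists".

no inverse exists

Euclidean algorithm on 119539, 28294:
119539 = 4*28294 + 6363
28294 = 4*6363 + 2842
6363 = 2*2842 + 679
2842 = 4*679 + 126
679 = 5*126 + 49
126 = 2*49 + 28
49 = 1*28 + 21
28 = 1*21 + 7
21 = 3*7 + 0
The gcd is 7, not 1, hence no inverse exists.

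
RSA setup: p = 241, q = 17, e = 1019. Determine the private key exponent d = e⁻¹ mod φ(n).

φ(n) = (p−1)(q−1) = 240·16 = 3840.
Need d with 1019·d ≡ 1 (mod 3840). Apply the extended Euclidean algorithm:
3840 = 3×1019 + 783
1019 = 1×783 + 236
783 = 3×236 + 75
236 = 3×75 + 11
75 = 6×11 + 9
11 = 1×9 + 2
9 = 4×2 + 1
2 = 2×1 + 0
Back-substitute:
1 = 9 − 4·2
1 = −4·11 + 5·9
1 = 5·75 − 34·11
1 = −34·236 + 107·75
1 = 107·783 − 355·236
1 = −355·1019 + 462·783
1 = 462·3840 − 1741·1019
So 1019·(-1741) ≡ 1 (mod 3840), hence d ≡ -1741 ≡ 2099 (mod 3840).

2099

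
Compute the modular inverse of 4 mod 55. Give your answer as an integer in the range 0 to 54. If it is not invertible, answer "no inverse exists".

Run Euclid on (55, 4):
55 = 13·4 + 3
4 = 1·3 + 1
3 = 3·1 + 0
The gcd is 1. Working backward:
1 = 4 − 3
1 = −55 + 14·4
So 4·14 ≡ 1 (mod 55).

14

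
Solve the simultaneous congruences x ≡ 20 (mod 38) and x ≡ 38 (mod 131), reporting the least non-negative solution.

Write x = 20 + 38·k. Then 38·k ≡ 38 − 20 ≡ 18 (mod 131).
Need 38⁻¹ mod 131. Extended Euclid on (131, 38):
131 = 3×38 + 17
38 = 2×17 + 4
17 = 4×4 + 1
4 = 4×1 + 0
Back-substitute:
1 = 17 − 4·4
1 = −4·38 + 9·17
1 = 9·131 − 31·38
38⁻¹ ≡ 100 (mod 131), so k ≡ 100·18 ≡ 97 (mod 131).
x = 20 + 38·97 = 3706.

3706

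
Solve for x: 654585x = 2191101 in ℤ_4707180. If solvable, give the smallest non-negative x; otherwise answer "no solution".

no solution

gcd(654585, 4707180):
4707180 = 7·654585 + 125085
654585 = 5·125085 + 29160
125085 = 4·29160 + 8445
29160 = 3·8445 + 3825
8445 = 2·3825 + 795
3825 = 4·795 + 645
795 = 1·645 + 150
645 = 4·150 + 45
150 = 3·45 + 15
45 = 3·15 + 0
gcd = 15, but 15 ∤ 2191101, so the congruence has no solution.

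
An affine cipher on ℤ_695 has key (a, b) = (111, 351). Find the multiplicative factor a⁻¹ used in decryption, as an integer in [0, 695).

Run Euclid on (695, 111):
695 = 6*111 + 29
111 = 3*29 + 24
29 = 1*24 + 5
24 = 4*5 + 4
5 = 1*4 + 1
4 = 4*1 + 0
The gcd is 1. Working backward:
1 = 5 − 4
1 = −24 + 5·5
1 = 5·29 − 6·24
1 = −6·111 + 23·29
1 = 23·695 − 144·111
Thus 111·(-144) ≡ 1 (mod 695); reducing, -144 mod 695 = 551.

551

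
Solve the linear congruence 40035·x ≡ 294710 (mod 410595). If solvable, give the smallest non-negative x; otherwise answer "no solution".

gcd(40035, 410595):
410595 = 10×40035 + 10245
40035 = 3×10245 + 9300
10245 = 1×9300 + 945
9300 = 9×945 + 795
945 = 1×795 + 150
795 = 5×150 + 45
150 = 3×45 + 15
45 = 3×15 + 0
gcd = 15, but 15 ∤ 294710, so the congruence has no solution.

no solution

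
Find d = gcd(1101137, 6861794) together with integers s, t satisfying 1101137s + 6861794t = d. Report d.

1

Apply Euclid's algorithm to 6861794 and 1101137:
6861794 = 6×1101137 + 254972
1101137 = 4×254972 + 81249
254972 = 3×81249 + 11225
81249 = 7×11225 + 2674
11225 = 4×2674 + 529
2674 = 5×529 + 29
529 = 18×29 + 7
29 = 4×7 + 1
7 = 7×1 + 0
gcd(1101137, 6861794) = 1.
Back-substituting:
1 = 29 − 4·7
1 = −4·529 + 73·29
1 = 73·2674 − 369·529
1 = −369·11225 + 1549·2674
1 = 1549·81249 − 11212·11225
1 = −11212·254972 + 35185·81249
1 = 35185·1101137 − 151952·254972
1 = −151952·6861794 + 946897·1101137
So 1 = (-151952)·6861794 + (946897)·1101137.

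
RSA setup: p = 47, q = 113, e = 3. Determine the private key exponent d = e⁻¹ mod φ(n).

3435

φ(n) = (p−1)(q−1) = 46·112 = 5152.
Need d with 3·d ≡ 1 (mod 5152). Apply the extended Euclidean algorithm:
5152 = 1717*3 + 1
3 = 3*1 + 0
Back-substitute:
1 = 5152 − 1717·3
So 3·(-1717) ≡ 1 (mod 5152), hence d ≡ -1717 ≡ 3435 (mod 5152).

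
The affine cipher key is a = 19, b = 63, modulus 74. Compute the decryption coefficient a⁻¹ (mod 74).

39

Extended Euclidean algorithm:
74 = 3×19 + 17
19 = 1×17 + 2
17 = 8×2 + 1
2 = 2×1 + 0
The gcd is 1. Working backward:
1 = 17 − 8·2
1 = −8·19 + 9·17
1 = 9·74 − 35·19
Hence 19⁻¹ ≡ -35 ≡ 39 (mod 74).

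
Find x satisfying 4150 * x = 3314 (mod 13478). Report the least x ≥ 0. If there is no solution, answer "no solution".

6454

First find gcd(4150, 13478):
13478 = 3*4150 + 1028
4150 = 4*1028 + 38
1028 = 27*38 + 2
38 = 19*2 + 0
gcd = 2 and 2 | 3314, so solutions exist. Divide through by 2: 2075x ≡ 1657 (mod 6739).
Now find 2075⁻¹ mod 6739:
6739 = 3*2075 + 514
2075 = 4*514 + 19
514 = 27*19 + 1
19 = 19*1 + 0
Back-substitute:
1 = 514 − 27·19
1 = −27·2075 + 109·514
1 = 109·6739 − 354·2075
So 2075·(-354) ≡ 1 (mod 6739), i.e. 2075⁻¹ ≡ 6385.
Then x ≡ 6385·1657 ≡ 6454 (mod 6739); the smallest non-negative solution is x = 6454.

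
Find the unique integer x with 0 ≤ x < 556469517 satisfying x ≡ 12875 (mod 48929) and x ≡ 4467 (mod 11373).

247446828

Write x = 12875 + 48929·k. Then 48929·k ≡ 4467 − 12875 ≡ 2965 (mod 11373).
Need 48929⁻¹ mod 11373. Extended Euclid on (11373, 3437):
11373 = 3·3437 + 1062
3437 = 3·1062 + 251
1062 = 4·251 + 58
251 = 4·58 + 19
58 = 3·19 + 1
19 = 19·1 + 0
Back-substitute:
1 = 58 − 3·19
1 = −3·251 + 13·58
1 = 13·1062 − 55·251
1 = −55·3437 + 178·1062
1 = 178·11373 − 589·3437
48929⁻¹ ≡ 10784 (mod 11373), so k ≡ 10784·2965 ≡ 5057 (mod 11373).
x = 12875 + 48929·5057 = 247446828.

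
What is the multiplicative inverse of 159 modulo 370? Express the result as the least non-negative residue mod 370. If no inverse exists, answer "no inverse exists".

249

Extended Euclidean algorithm:
370 = 2×159 + 52
159 = 3×52 + 3
52 = 17×3 + 1
3 = 3×1 + 0
gcd = 1, so the inverse exists. Back-substitute:
1 = 52 − 17·3
1 = −17·159 + 52·52
1 = 52·370 − 121·159
Hence 159⁻¹ ≡ -121 ≡ 249 (mod 370).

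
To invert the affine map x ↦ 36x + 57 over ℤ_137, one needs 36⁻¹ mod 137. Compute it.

118

Extended Euclidean algorithm:
137 = 3×36 + 29
36 = 1×29 + 7
29 = 4×7 + 1
7 = 7×1 + 0
Since gcd(36, 137) = 1, back-substitute to write 1 as a combination:
1 = 29 − 4·7
1 = −4·36 + 5·29
1 = 5·137 − 19·36
So 36·(-19) ≡ 1 (mod 137), and -19 ≡ 118 (mod 137).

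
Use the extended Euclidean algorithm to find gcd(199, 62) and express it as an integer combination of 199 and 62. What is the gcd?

1

Apply Euclid's algorithm to 199 and 62:
199 = 3*62 + 13
62 = 4*13 + 10
13 = 1*10 + 3
10 = 3*3 + 1
3 = 3*1 + 0
gcd(199, 62) = 1.
Working backward:
1 = 10 − 3·3
1 = −3·13 + 4·10
1 = 4·62 − 19·13
1 = −19·199 + 61·62
So 1 = (-19)·199 + (61)·62.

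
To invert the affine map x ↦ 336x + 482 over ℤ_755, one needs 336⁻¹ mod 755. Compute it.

191

Extended Euclidean algorithm:
755 = 2×336 + 83
336 = 4×83 + 4
83 = 20×4 + 3
4 = 1×3 + 1
3 = 3×1 + 0
gcd = 1, so the inverse exists. Back-substitute:
1 = 4 − 3
1 = −83 + 21·4
1 = 21·336 − 85·83
1 = −85·755 + 191·336
So 336·191 ≡ 1 (mod 755).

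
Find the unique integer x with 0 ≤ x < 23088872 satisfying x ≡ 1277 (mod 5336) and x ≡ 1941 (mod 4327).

1698125

Write x = 1277 + 5336·k. Then 5336·k ≡ 1941 − 1277 ≡ 664 (mod 4327).
Need 5336⁻¹ mod 4327. Extended Euclid on (4327, 1009):
4327 = 4·1009 + 291
1009 = 3·291 + 136
291 = 2·136 + 19
136 = 7·19 + 3
19 = 6·3 + 1
3 = 3·1 + 0
Back-substitute:
1 = 19 − 6·3
1 = −6·136 + 43·19
1 = 43·291 − 92·136
1 = −92·1009 + 319·291
1 = 319·4327 − 1368·1009
5336⁻¹ ≡ 2959 (mod 4327), so k ≡ 2959·664 ≡ 318 (mod 4327).
x = 1277 + 5336·318 = 1698125.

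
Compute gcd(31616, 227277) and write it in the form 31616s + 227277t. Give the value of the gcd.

1

Euclidean algorithm:
227277 = 7·31616 + 5965
31616 = 5·5965 + 1791
5965 = 3·1791 + 592
1791 = 3·592 + 15
592 = 39·15 + 7
15 = 2·7 + 1
7 = 7·1 + 0
gcd(31616, 227277) = 1.
Express as a combination:
1 = 15 − 2·7
1 = −2·592 + 79·15
1 = 79·1791 − 239·592
1 = −239·5965 + 796·1791
1 = 796·31616 − 4219·5965
1 = −4219·227277 + 30329·31616
So 1 = (-4219)·227277 + (30329)·31616.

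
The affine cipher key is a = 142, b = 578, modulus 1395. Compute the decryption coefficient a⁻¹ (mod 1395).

Apply the Euclidean algorithm to 1395 and 142:
1395 = 9·142 + 117
142 = 1·117 + 25
117 = 4·25 + 17
25 = 1·17 + 8
17 = 2·8 + 1
8 = 8·1 + 0
The gcd is 1. Working backward:
1 = 17 − 2·8
1 = −2·25 + 3·17
1 = 3·117 − 14·25
1 = −14·142 + 17·117
1 = 17·1395 − 167·142
So 142·(-167) ≡ 1 (mod 1395), and -167 ≡ 1228 (mod 1395).

1228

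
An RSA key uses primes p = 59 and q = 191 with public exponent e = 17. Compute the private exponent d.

φ(n) = (p−1)(q−1) = 58·190 = 11020.
Need d with 17·d ≡ 1 (mod 11020). Apply the extended Euclidean algorithm:
11020 = 648×17 + 4
17 = 4×4 + 1
4 = 4×1 + 0
Back-substitute:
1 = 17 − 4·4
1 = −4·11020 + 2593·17
So 17·2593 ≡ 1 (mod 11020), hence d = 2593.

2593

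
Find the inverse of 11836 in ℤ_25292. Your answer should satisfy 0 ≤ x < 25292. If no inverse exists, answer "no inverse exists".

no inverse exists

Compute gcd(11836, 25292):
25292 = 2*11836 + 1620
11836 = 7*1620 + 496
1620 = 3*496 + 132
496 = 3*132 + 100
132 = 1*100 + 32
100 = 3*32 + 4
32 = 8*4 + 0
The gcd is 4, not 1, hence no inverse exists.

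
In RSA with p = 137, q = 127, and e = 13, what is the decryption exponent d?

7909

φ(n) = (p−1)(q−1) = 136·126 = 17136.
Need d with 13·d ≡ 1 (mod 17136). Apply the extended Euclidean algorithm:
17136 = 1318·13 + 2
13 = 6·2 + 1
2 = 2·1 + 0
Back-substitute:
1 = 13 − 6·2
1 = −6·17136 + 7909·13
So 13·7909 ≡ 1 (mod 17136), hence d = 7909.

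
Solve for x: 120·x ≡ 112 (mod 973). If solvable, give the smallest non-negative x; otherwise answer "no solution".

First find gcd(120, 973):
973 = 8×120 + 13
120 = 9×13 + 3
13 = 4×3 + 1
3 = 3×1 + 0
gcd = 1, so a unique solution mod 973 exists.
Back-substitute for the Bézout coefficients:
1 = 13 − 4·3
1 = −4·120 + 37·13
1 = 37·973 − 300·120
So 120·(-300) ≡ 1 (mod 973), giving 120⁻¹ ≡ 673.
x ≡ 120⁻¹·112 ≡ 673·112 ≡ 455 (mod 973).

455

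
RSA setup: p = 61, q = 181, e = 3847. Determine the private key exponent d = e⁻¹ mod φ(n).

φ(n) = (p−1)(q−1) = 60·180 = 10800.
Need d with 3847·d ≡ 1 (mod 10800). Apply the extended Euclidean algorithm:
10800 = 2*3847 + 3106
3847 = 1*3106 + 741
3106 = 4*741 + 142
741 = 5*142 + 31
142 = 4*31 + 18
31 = 1*18 + 13
18 = 1*13 + 5
13 = 2*5 + 3
5 = 1*3 + 2
3 = 1*2 + 1
2 = 2*1 + 0
Back-substitute:
1 = 3 − 2
1 = −5 + 2·3
1 = 2·13 − 5·5
1 = −5·18 + 7·13
1 = 7·31 − 12·18
1 = −12·142 + 55·31
1 = 55·741 − 287·142
1 = −287·3106 + 1203·741
1 = 1203·3847 − 1490·3106
1 = −1490·10800 + 4183·3847
So 3847·4183 ≡ 1 (mod 10800), hence d = 4183.

4183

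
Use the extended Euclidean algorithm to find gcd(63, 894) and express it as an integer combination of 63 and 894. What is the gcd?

3

Repeated division:
894 = 14*63 + 12
63 = 5*12 + 3
12 = 4*3 + 0
gcd(63, 894) = 3.
Back-substituting:
3 = 63 − 5·12
3 = −5·894 + 71·63
So 3 = (-5)·894 + (71)·63.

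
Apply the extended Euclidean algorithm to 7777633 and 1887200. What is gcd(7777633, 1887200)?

Repeated division:
7777633 = 4×1887200 + 228833
1887200 = 8×228833 + 56536
228833 = 4×56536 + 2689
56536 = 21×2689 + 67
2689 = 40×67 + 9
67 = 7×9 + 4
9 = 2×4 + 1
4 = 4×1 + 0
gcd(7777633, 1887200) = 1.
Back-substituting:
1 = 9 − 2·4
1 = −2·67 + 15·9
1 = 15·2689 − 602·67
1 = −602·56536 + 12657·2689
1 = 12657·228833 − 51230·56536
1 = −51230·1887200 + 422497·228833
1 = 422497·7777633 − 1741218·1887200
So 1 = (422497)·7777633 + (-1741218)·1887200.

1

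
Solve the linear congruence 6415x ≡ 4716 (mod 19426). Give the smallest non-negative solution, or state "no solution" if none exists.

First find gcd(6415, 19426):
19426 = 3×6415 + 181
6415 = 35×181 + 80
181 = 2×80 + 21
80 = 3×21 + 17
21 = 1×17 + 4
17 = 4×4 + 1
4 = 4×1 + 0
gcd = 1, so a unique solution mod 19426 exists.
Back-substitute for the Bézout coefficients:
1 = 17 − 4·4
1 = −4·21 + 5·17
1 = 5·80 − 19·21
1 = −19·181 + 43·80
1 = 43·6415 − 1524·181
1 = −1524·19426 + 4615·6415
So 6415·(4615) ≡ 1 (mod 19426), giving 6415⁻¹ ≡ 4615.
x ≡ 6415⁻¹·4716 ≡ 4615·4716 ≡ 7220 (mod 19426).

7220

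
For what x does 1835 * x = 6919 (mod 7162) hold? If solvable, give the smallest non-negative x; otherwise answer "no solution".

First find gcd(1835, 7162):
7162 = 3*1835 + 1657
1835 = 1*1657 + 178
1657 = 9*178 + 55
178 = 3*55 + 13
55 = 4*13 + 3
13 = 4*3 + 1
3 = 3*1 + 0
gcd = 1, so a unique solution mod 7162 exists.
Back-substitute for the Bézout coefficients:
1 = 13 − 4·3
1 = −4·55 + 17·13
1 = 17·178 − 55·55
1 = −55·1657 + 512·178
1 = 512·1835 − 567·1657
1 = −567·7162 + 2213·1835
So 1835·(2213) ≡ 1 (mod 7162), giving 1835⁻¹ ≡ 2213.
x ≡ 1835⁻¹·6919 ≡ 2213·6919 ≡ 6553 (mod 7162).

6553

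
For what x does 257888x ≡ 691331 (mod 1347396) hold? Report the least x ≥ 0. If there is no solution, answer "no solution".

no solution

gcd(257888, 1347396):
1347396 = 5·257888 + 57956
257888 = 4·57956 + 26064
57956 = 2·26064 + 5828
26064 = 4·5828 + 2752
5828 = 2·2752 + 324
2752 = 8·324 + 160
324 = 2·160 + 4
160 = 40·4 + 0
gcd = 4, but 4 ∤ 691331, so the congruence has no solution.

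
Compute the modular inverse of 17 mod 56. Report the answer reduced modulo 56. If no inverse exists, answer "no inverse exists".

gcd(56, 17) by repeated division:
56 = 3×17 + 5
17 = 3×5 + 2
5 = 2×2 + 1
2 = 2×1 + 0
Since gcd(17, 56) = 1, back-substitute to write 1 as a combination:
1 = 5 − 2·2
1 = −2·17 + 7·5
1 = 7·56 − 23·17
Thus 17·(-23) ≡ 1 (mod 56); reducing, -23 mod 56 = 33.

33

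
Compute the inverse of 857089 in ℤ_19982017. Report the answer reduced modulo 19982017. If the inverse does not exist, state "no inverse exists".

3254609

Run Euclid on (19982017, 857089):
19982017 = 23·857089 + 268970
857089 = 3·268970 + 50179
268970 = 5·50179 + 18075
50179 = 2·18075 + 14029
18075 = 1·14029 + 4046
14029 = 3·4046 + 1891
4046 = 2·1891 + 264
1891 = 7·264 + 43
264 = 6·43 + 6
43 = 7·6 + 1
6 = 6·1 + 0
The gcd is 1. Working backward:
1 = 43 − 7·6
1 = −7·264 + 43·43
1 = 43·1891 − 308·264
1 = −308·4046 + 659·1891
1 = 659·14029 − 2285·4046
1 = −2285·18075 + 2944·14029
1 = 2944·50179 − 8173·18075
1 = −8173·268970 + 43809·50179
1 = 43809·857089 − 139600·268970
1 = −139600·19982017 + 3254609·857089
So 857089·3254609 ≡ 1 (mod 19982017).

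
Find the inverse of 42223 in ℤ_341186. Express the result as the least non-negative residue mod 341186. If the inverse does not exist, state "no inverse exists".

275095

Run Euclid on (341186, 42223):
341186 = 8·42223 + 3402
42223 = 12·3402 + 1399
3402 = 2·1399 + 604
1399 = 2·604 + 191
604 = 3·191 + 31
191 = 6·31 + 5
31 = 6·5 + 1
5 = 5·1 + 0
The gcd is 1. Working backward:
1 = 31 − 6·5
1 = −6·191 + 37·31
1 = 37·604 − 117·191
1 = −117·1399 + 271·604
1 = 271·3402 − 659·1399
1 = −659·42223 + 8179·3402
1 = 8179·341186 − 66091·42223
Hence 42223⁻¹ ≡ -66091 ≡ 275095 (mod 341186).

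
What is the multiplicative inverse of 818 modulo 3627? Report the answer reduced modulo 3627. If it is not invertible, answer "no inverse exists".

Apply the Euclidean algorithm to 3627 and 818:
3627 = 4*818 + 355
818 = 2*355 + 108
355 = 3*108 + 31
108 = 3*31 + 15
31 = 2*15 + 1
15 = 15*1 + 0
Since gcd(818, 3627) = 1, back-substitute to write 1 as a combination:
1 = 31 − 2·15
1 = −2·108 + 7·31
1 = 7·355 − 23·108
1 = −23·818 + 53·355
1 = 53·3627 − 235·818
Hence 818⁻¹ ≡ -235 ≡ 3392 (mod 3627).

3392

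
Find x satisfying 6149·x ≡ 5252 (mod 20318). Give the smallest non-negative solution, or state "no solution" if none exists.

First find gcd(6149, 20318):
20318 = 3×6149 + 1871
6149 = 3×1871 + 536
1871 = 3×536 + 263
536 = 2×263 + 10
263 = 26×10 + 3
10 = 3×3 + 1
3 = 3×1 + 0
gcd = 1, so a unique solution mod 20318 exists.
Back-substitute for the Bézout coefficients:
1 = 10 − 3·3
1 = −3·263 + 79·10
1 = 79·536 − 161·263
1 = −161·1871 + 562·536
1 = 562·6149 − 1847·1871
1 = −1847·20318 + 6103·6149
So 6149·(6103) ≡ 1 (mod 20318), giving 6149⁻¹ ≡ 6103.
x ≡ 6149⁻¹·5252 ≡ 6103·5252 ≡ 11470 (mod 20318).

11470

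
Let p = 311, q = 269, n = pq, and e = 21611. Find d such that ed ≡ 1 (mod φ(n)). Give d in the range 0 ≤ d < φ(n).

50011

φ(n) = (p−1)(q−1) = 310·268 = 83080.
Need d with 21611·d ≡ 1 (mod 83080). Apply the extended Euclidean algorithm:
83080 = 3×21611 + 18247
21611 = 1×18247 + 3364
18247 = 5×3364 + 1427
3364 = 2×1427 + 510
1427 = 2×510 + 407
510 = 1×407 + 103
407 = 3×103 + 98
103 = 1×98 + 5
98 = 19×5 + 3
5 = 1×3 + 2
3 = 1×2 + 1
2 = 2×1 + 0
Back-substitute:
1 = 3 − 2
1 = −5 + 2·3
1 = 2·98 − 39·5
1 = −39·103 + 41·98
1 = 41·407 − 162·103
1 = −162·510 + 203·407
1 = 203·1427 − 568·510
1 = −568·3364 + 1339·1427
1 = 1339·18247 − 7263·3364
1 = −7263·21611 + 8602·18247
1 = 8602·83080 − 33069·21611
So 21611·(-33069) ≡ 1 (mod 83080), hence d ≡ -33069 ≡ 50011 (mod 83080).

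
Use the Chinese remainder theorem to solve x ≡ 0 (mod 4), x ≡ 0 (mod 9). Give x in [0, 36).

0

Write x = 0 + 4·k. Then 4·k ≡ 0 − 0 ≡ 0 (mod 9).
Need 4⁻¹ mod 9. Extended Euclid on (9, 4):
9 = 2×4 + 1
4 = 4×1 + 0
Back-substitute:
1 = 9 − 2·4
4⁻¹ ≡ 7 (mod 9), so k ≡ 7·0 ≡ 0 (mod 9).
x = 0 + 4·0 = 0.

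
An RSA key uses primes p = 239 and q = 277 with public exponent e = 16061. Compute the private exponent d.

φ(n) = (p−1)(q−1) = 238·276 = 65688.
Need d with 16061·d ≡ 1 (mod 65688). Apply the extended Euclidean algorithm:
65688 = 4*16061 + 1444
16061 = 11*1444 + 177
1444 = 8*177 + 28
177 = 6*28 + 9
28 = 3*9 + 1
9 = 9*1 + 0
Back-substitute:
1 = 28 − 3·9
1 = −3·177 + 19·28
1 = 19·1444 − 155·177
1 = −155·16061 + 1724·1444
1 = 1724·65688 − 7051·16061
So 16061·(-7051) ≡ 1 (mod 65688), hence d ≡ -7051 ≡ 58637 (mod 65688).

58637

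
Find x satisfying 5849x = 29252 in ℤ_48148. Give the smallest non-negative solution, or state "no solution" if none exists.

31500

First find gcd(5849, 48148):
48148 = 8×5849 + 1356
5849 = 4×1356 + 425
1356 = 3×425 + 81
425 = 5×81 + 20
81 = 4×20 + 1
20 = 20×1 + 0
gcd = 1, so a unique solution mod 48148 exists.
Back-substitute for the Bézout coefficients:
1 = 81 − 4·20
1 = −4·425 + 21·81
1 = 21·1356 − 67·425
1 = −67·5849 + 289·1356
1 = 289·48148 − 2379·5849
So 5849·(-2379) ≡ 1 (mod 48148), giving 5849⁻¹ ≡ 45769.
x ≡ 5849⁻¹·29252 ≡ 45769·29252 ≡ 31500 (mod 48148).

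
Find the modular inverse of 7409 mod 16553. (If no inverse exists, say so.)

Extended Euclidean algorithm:
16553 = 2×7409 + 1735
7409 = 4×1735 + 469
1735 = 3×469 + 328
469 = 1×328 + 141
328 = 2×141 + 46
141 = 3×46 + 3
46 = 15×3 + 1
3 = 3×1 + 0
The gcd is 1. Working backward:
1 = 46 − 15·3
1 = −15·141 + 46·46
1 = 46·328 − 107·141
1 = −107·469 + 153·328
1 = 153·1735 − 566·469
1 = −566·7409 + 2417·1735
1 = 2417·16553 − 5400·7409
Thus 7409·(-5400) ≡ 1 (mod 16553); reducing, -5400 mod 16553 = 11153.

11153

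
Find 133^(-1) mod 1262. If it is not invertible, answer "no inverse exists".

427

gcd(1262, 133) by repeated division:
1262 = 9*133 + 65
133 = 2*65 + 3
65 = 21*3 + 2
3 = 1*2 + 1
2 = 2*1 + 0
gcd = 1, so the inverse exists. Back-substitute:
1 = 3 − 2
1 = −65 + 22·3
1 = 22·133 − 45·65
1 = −45·1262 + 427·133
So 133·427 ≡ 1 (mod 1262).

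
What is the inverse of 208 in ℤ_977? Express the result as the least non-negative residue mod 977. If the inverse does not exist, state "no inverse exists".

822

gcd(977, 208) by repeated division:
977 = 4·208 + 145
208 = 1·145 + 63
145 = 2·63 + 19
63 = 3·19 + 6
19 = 3·6 + 1
6 = 6·1 + 0
gcd = 1, so the inverse exists. Back-substitute:
1 = 19 − 3·6
1 = −3·63 + 10·19
1 = 10·145 − 23·63
1 = −23·208 + 33·145
1 = 33·977 − 155·208
Thus 208·(-155) ≡ 1 (mod 977); reducing, -155 mod 977 = 822.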